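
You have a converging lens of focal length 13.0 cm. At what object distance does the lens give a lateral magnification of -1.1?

m = −d_i/d_o ⇒ d_i = −m·d_o.
1/f = 1/d_o + 1/d_i = 1/d_o − 1/(m·d_o) = (1 − 1/m)/d_o, so d_o = f(1 − 1/m) = (13.00)(1 − 1/(-1.1)) = 24.8 cm.

24.8 cm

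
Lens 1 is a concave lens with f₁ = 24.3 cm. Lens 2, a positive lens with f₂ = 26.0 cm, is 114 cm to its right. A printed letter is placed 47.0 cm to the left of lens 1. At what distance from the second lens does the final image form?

Lens 1 is diverging, so f₁ = −24.3 cm.
Lens 1: 1/d_i1 = 1/f₁ − 1/d_o1 = 1/(-24.3) − 1/(47.0) = -0.06243, so d_i1 = -16.02 cm.
The intermediate image is 16.02 cm to the left of lens 1 (virtual), which is 114 − (-16.02) = 130.0 cm to the left of lens 2, so d_o2 = +130.0 cm.
Lens 2: 1/d_i2 = 1/f₂ − 1/d_o2 = 1/(26.0) − 1/(130.0) = 0.03077, so d_i2 = 32.5 cm.
The final image is real, 32.5 cm to the right of lens 2 (overall magnification ≈ -0.085).

32.5 cm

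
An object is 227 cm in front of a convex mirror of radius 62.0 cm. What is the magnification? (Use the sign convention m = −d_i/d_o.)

m = +0.120

f = R/2 = 62.0/2 = 31.00 cm; for a convex mirror, f = -31.00 cm.
1/d_i = 1/f − 1/d_o = 1/(-31.00) − 1/(227) = -0.03666, so d_i = -27.28 cm.
m = −d_i/d_o = −(-27.28)/(227) = +0.120.
The image is virtual, upright and reduced, behind the mirror.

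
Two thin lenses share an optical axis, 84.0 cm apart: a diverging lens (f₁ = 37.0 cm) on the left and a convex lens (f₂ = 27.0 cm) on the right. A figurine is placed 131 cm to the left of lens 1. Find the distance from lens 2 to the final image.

35.5 cm

Lens 1 is diverging, so f₁ = −37.0 cm.
Lens 1: 1/d_i1 = 1/f₁ − 1/d_o1 = 1/(-37.0) − 1/(131) = -0.03466, so d_i1 = -28.85 cm.
The intermediate image is 28.85 cm to the left of lens 1 (virtual), which is 84.0 − (-28.85) = 112.8 cm to the left of lens 2, so d_o2 = +112.8 cm.
Lens 2: 1/d_i2 = 1/f₂ − 1/d_o2 = 1/(27.0) − 1/(112.8) = 0.02817, so d_i2 = 35.5 cm.
The final image is real, 35.5 cm to the right of lens 2 (overall magnification ≈ -0.069).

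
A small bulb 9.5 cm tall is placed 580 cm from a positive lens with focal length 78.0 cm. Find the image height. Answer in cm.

1/d_i = 1/f − 1/d_o = 1/(78.00) − 1/(580) = 0.01110, so d_i = 90.12 cm.
m = −d_i/d_o = -0.1554.
|h_i| = |m|·h_o = 0.1554 × 9.5 = 1.48 cm. The image is real, inverted and reduced, on the far side of the lens.

1.48 cm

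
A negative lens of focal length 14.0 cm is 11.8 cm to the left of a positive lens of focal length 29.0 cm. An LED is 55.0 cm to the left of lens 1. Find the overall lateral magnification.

m = +0.974

f₁ = −14.0 cm (diverging).
Lens 1: 1/d_i1 = 1/(-14.0) − 1/(55.0) = -0.08961, so d_i1 = -11.16 cm; m₁ = −d_i1/d_o1 = +0.2029.
d_o2 = 11.8 − (-11.16) = 22.96 cm.
Lens 2: 1/d_i2 = 1/(29.0) − 1/(22.96) = -0.009071, so d_i2 = -110.2 cm; m₂ = −d_i2/d_o2 = +4.801.
m = m₁·m₂ = (+0.2029)(+4.801) = +0.974.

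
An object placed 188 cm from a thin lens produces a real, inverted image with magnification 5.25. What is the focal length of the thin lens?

f = 158 cm (converging)

m = −d_i/d_o ⇒ d_i = −m·d_o = −(-5.25)·(188) = 987.0 cm.
1/f = 1/d_o + 1/d_i = 1/(188) + 1/(987.0) = 0.006332, so f = 158 cm.
Since f is positive, the thin lens is converging.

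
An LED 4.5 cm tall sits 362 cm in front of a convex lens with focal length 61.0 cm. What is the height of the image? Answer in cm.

0.912 cm

1/d_i = 1/f − 1/d_o = 1/(61.00) − 1/(362) = 0.01363, so d_i = 73.36 cm.
m = −d_i/d_o = -0.2027.
|h_i| = |m|·h_o = 0.2027 × 4.5 = 0.912 cm. The image is real, inverted and reduced, on the far side of the lens.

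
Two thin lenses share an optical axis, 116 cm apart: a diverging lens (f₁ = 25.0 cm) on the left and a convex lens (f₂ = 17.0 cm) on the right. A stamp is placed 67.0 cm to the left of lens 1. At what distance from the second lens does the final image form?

19.5 cm

Lens 1 is diverging, so f₁ = −25.0 cm.
Lens 1: 1/d_i1 = 1/f₁ − 1/d_o1 = 1/(-25.0) − 1/(67.0) = -0.05493, so d_i1 = -18.21 cm.
The intermediate image is 18.21 cm to the left of lens 1 (virtual), which is 116 − (-18.21) = 134.2 cm to the left of lens 2, so d_o2 = +134.2 cm.
Lens 2: 1/d_i2 = 1/f₂ − 1/d_o2 = 1/(17.0) − 1/(134.2) = 0.05137, so d_i2 = 19.5 cm.
The final image is real, 19.5 cm to the right of lens 2 (overall magnification ≈ -0.039).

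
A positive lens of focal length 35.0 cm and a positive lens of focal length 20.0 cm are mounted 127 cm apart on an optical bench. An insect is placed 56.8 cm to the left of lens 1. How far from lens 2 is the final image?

45.3 cm

Lens 1: 1/d_i1 = 1/f₁ − 1/d_o1 = 1/(35.0) − 1/(56.8) = 0.01097, so d_i1 = 91.19 cm.
The intermediate image is 91.19 cm to the right of lens 1, which is 127 − (91.19) = 35.81 cm to the left of lens 2, so d_o2 = +35.81 cm.
Lens 2: 1/d_i2 = 1/f₂ − 1/d_o2 = 1/(20.0) − 1/(35.81) = 0.02207, so d_i2 = 45.3 cm.
The final image is real, 45.3 cm to the right of lens 2 (overall magnification ≈ 2.0).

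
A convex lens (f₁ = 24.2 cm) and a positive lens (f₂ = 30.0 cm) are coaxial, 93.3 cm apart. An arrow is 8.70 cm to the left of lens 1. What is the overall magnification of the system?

m = -0.609

Lens 1: 1/d_i1 = 1/(24.2) − 1/(8.70) = -0.07362, so d_i1 = -13.58 cm; m₁ = −d_i1/d_o1 = +1.561.
d_o2 = 93.3 − (-13.58) = 106.9 cm.
Lens 2: 1/d_i2 = 1/(30.0) − 1/(106.9) = 0.02398, so d_i2 = 41.70 cm; m₂ = −d_i2/d_o2 = -0.3901.
m = m₁·m₂ = (+1.561)(-0.3901) = -0.609.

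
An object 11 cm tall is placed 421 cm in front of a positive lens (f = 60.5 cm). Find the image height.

1.85 cm

1/d_i = 1/f − 1/d_o = 1/(60.50) − 1/(421) = 0.01415, so d_i = 70.65 cm.
m = −d_i/d_o = -0.1678.
|h_i| = |m|·h_o = 0.1678 × 11 = 1.85 cm. The image is real, inverted and reduced, on the far side of the lens.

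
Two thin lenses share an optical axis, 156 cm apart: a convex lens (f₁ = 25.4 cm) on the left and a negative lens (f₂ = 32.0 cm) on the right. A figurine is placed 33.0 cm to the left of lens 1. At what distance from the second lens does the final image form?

18.8 cm

Lens 1: 1/d_i1 = 1/f₁ − 1/d_o1 = 1/(25.4) − 1/(33.0) = 0.009067, so d_i1 = 110.3 cm.
The intermediate image is 110.3 cm to the right of lens 1, which is 156 − (110.3) = 45.70 cm to the left of lens 2, so d_o2 = +45.70 cm.
Lens 2 is diverging, so f₂ = −32.0 cm.
Lens 2: 1/d_i2 = 1/f₂ − 1/d_o2 = 1/(-32.0) − 1/(45.70) = -0.05313, so d_i2 = -18.8 cm.
The final image is virtual, 18.8 cm to the left of lens 2 (overall magnification ≈ -1.4).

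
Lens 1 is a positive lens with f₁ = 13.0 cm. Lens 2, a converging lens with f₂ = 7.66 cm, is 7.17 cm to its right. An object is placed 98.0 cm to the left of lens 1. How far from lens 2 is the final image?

3.87 cm

Lens 1: 1/d_i1 = 1/f₁ − 1/d_o1 = 1/(13.0) − 1/(98.0) = 0.06672, so d_i1 = 14.99 cm.
The intermediate image is 14.99 cm to the right of lens 1, which lies 7.820 cm to the right of lens 2 — a virtual object — so d_o2 = −7.820 cm.
Lens 2: 1/d_i2 = 1/f₂ − 1/d_o2 = 1/(7.66) − 1/(-7.820) = 0.2584, so d_i2 = 3.87 cm.
The final image is real, 3.87 cm to the right of lens 2 (overall magnification ≈ -0.076).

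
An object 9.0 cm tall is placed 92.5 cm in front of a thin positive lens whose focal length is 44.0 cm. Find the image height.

1/d_i = 1/f − 1/d_o = 1/(44.00) − 1/(92.5) = 0.01192, so d_i = 83.92 cm.
m = −d_i/d_o = -0.9072.
|h_i| = |m|·h_o = 0.9072 × 9.0 = 8.16 cm. The image is real, inverted and reduced, on the far side of the lens.

8.16 cm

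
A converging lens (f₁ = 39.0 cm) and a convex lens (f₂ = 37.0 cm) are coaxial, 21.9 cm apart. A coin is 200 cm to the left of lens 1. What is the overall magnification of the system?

m = -0.141

Lens 1: 1/d_i1 = 1/(39.0) − 1/(200) = 0.02064, so d_i1 = 48.45 cm; m₁ = −d_i1/d_o1 = -0.2423.
d_o2 = 21.9 − (48.45) = -26.55 cm (virtual object).
Lens 2: 1/d_i2 = 1/(37.0) − 1/(-26.55) = 0.06469, so d_i2 = 15.46 cm; m₂ = −d_i2/d_o2 = +0.5822.
m = m₁·m₂ = (-0.2423)(+0.5822) = -0.141.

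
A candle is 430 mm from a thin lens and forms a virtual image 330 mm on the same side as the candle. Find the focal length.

Virtual image ⇒ d_i = −330 mm.
1/f = 1/d_o + 1/d_i = 1/(430) + 1/(-330) = -0.0007047, so f = -1420 mm.
Since f is negative, the thin lens is diverging.

f = -1420 mm (diverging)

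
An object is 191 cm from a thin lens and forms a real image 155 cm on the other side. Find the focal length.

Real image ⇒ d_i = +155 cm.
1/f = 1/d_o + 1/d_i = 1/(191) + 1/(155) = 0.01169, so f = 85.6 cm.
Since f is positive, the thin lens is converging.

f = 85.6 cm (converging)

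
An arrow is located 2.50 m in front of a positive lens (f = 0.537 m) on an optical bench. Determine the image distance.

Thin-lens equation: 1/v = 1/f − 1/u = 1/(0.5370) − 1/(2.50) = 1.862 − 0.4000 = 1.462, so v = 0.684 m.
The image is real, inverted and reduced, on the far side of the lens.

0.684 m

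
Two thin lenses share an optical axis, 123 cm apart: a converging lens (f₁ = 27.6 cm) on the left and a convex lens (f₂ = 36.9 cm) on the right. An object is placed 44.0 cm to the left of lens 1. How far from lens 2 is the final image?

150 cm

Lens 1: 1/d_i1 = 1/f₁ − 1/d_o1 = 1/(27.6) − 1/(44.0) = 0.01350, so d_i1 = 74.05 cm.
The intermediate image is 74.05 cm to the right of lens 1, which is 123 − (74.05) = 48.95 cm to the left of lens 2, so d_o2 = +48.95 cm.
Lens 2: 1/d_i2 = 1/f₂ − 1/d_o2 = 1/(36.9) − 1/(48.95) = 0.006671, so d_i2 = 150 cm.
The final image is real, 150 cm to the right of lens 2 (overall magnification ≈ 5.2).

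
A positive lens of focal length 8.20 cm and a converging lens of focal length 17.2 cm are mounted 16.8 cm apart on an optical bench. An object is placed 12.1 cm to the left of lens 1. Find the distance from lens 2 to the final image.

5.75 cm

Lens 1: 1/d_i1 = 1/f₁ − 1/d_o1 = 1/(8.20) − 1/(12.1) = 0.03931, so d_i1 = 25.44 cm.
The intermediate image is 25.44 cm to the right of lens 1, which lies 8.640 cm to the right of lens 2 — a virtual object — so d_o2 = −8.640 cm.
Lens 2: 1/d_i2 = 1/f₂ − 1/d_o2 = 1/(17.2) − 1/(-8.640) = 0.1739, so d_i2 = 5.75 cm.
The final image is real, 5.75 cm to the right of lens 2 (overall magnification ≈ -1.4).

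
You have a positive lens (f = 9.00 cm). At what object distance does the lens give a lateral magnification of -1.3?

15.9 cm

m = −d_i/d_o ⇒ d_i = −m·d_o.
1/f = 1/d_o + 1/d_i = 1/d_o − 1/(m·d_o) = (1 − 1/m)/d_o, so d_o = f(1 − 1/m) = (9.000)(1 − 1/(-1.3)) = 15.9 cm.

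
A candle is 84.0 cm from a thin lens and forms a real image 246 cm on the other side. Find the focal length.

f = 62.6 cm (converging)

Real image ⇒ d_i = +246 cm.
1/f = 1/d_o + 1/d_i = 1/(84.0) + 1/(246) = 0.01597, so f = 62.6 cm.
Since f is positive, the thin lens is converging.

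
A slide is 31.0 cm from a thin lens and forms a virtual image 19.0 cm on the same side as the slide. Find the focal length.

f = -49.1 cm (diverging)

Virtual image ⇒ d_i = −19.0 cm.
1/f = 1/d_o + 1/d_i = 1/(31.0) + 1/(-19.0) = -0.02037, so f = -49.1 cm.
Since f is negative, the thin lens is diverging.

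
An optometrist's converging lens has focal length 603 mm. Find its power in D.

f = 60.3 cm = 0.603 m.
P = 1/f = 1/(0.603 m) = +1.66 D.

P = +1.66 D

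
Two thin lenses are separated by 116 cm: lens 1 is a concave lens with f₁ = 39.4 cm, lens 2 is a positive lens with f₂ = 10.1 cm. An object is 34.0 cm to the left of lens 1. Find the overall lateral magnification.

f₁ = −39.4 cm (diverging).
Lens 1: 1/d_i1 = 1/(-39.4) − 1/(34.0) = -0.05479, so d_i1 = -18.25 cm; m₁ = −d_i1/d_o1 = +0.5368.
d_o2 = 116 − (-18.25) = 134.2 cm.
Lens 2: 1/d_i2 = 1/(10.1) − 1/(134.2) = 0.09156, so d_i2 = 10.92 cm; m₂ = −d_i2/d_o2 = -0.08139.
m = m₁·m₂ = (+0.5368)(-0.08139) = -0.0437.

m = -0.0437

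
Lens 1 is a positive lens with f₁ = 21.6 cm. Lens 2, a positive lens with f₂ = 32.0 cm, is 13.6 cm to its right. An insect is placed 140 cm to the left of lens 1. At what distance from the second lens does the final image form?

8.70 cm

Lens 1: 1/d_i1 = 1/f₁ − 1/d_o1 = 1/(21.6) − 1/(140) = 0.03915, so d_i1 = 25.54 cm.
The intermediate image is 25.54 cm to the right of lens 1, which lies 11.94 cm to the right of lens 2 — a virtual object — so d_o2 = −11.94 cm.
Lens 2: 1/d_i2 = 1/f₂ − 1/d_o2 = 1/(32.0) − 1/(-11.94) = 0.1150, so d_i2 = 8.70 cm.
The final image is real, 8.70 cm to the right of lens 2 (overall magnification ≈ -0.13).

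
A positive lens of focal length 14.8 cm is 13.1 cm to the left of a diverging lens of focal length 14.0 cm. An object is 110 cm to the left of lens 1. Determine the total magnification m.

m = -0.218

Lens 1: 1/d_i1 = 1/(14.8) − 1/(110) = 0.05848, so d_i1 = 17.10 cm; m₁ = −d_i1/d_o1 = -0.1555.
d_o2 = 13.1 − (17.10) = -4.000 cm (virtual object).
f₂ = −14.0 cm (diverging).
Lens 2: 1/d_i2 = 1/(-14.0) − 1/(-4.000) = 0.1786, so d_i2 = 5.600 cm; m₂ = −d_i2/d_o2 = +1.400.
m = m₁·m₂ = (-0.1555)(+1.400) = -0.218.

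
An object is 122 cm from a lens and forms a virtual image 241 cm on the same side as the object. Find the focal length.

Virtual image ⇒ d_i = −241 cm.
1/f = 1/d_o + 1/d_i = 1/(122) + 1/(-241) = 0.004047, so f = 247 cm.
Since f is positive, the lens is converging.

f = 247 cm (converging)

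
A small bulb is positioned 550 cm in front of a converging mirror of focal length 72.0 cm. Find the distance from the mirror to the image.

Mirror equation: 1/d_i = 1/f − 1/d_o = 1/(72.00) − 1/(550) = 0.01389 − 0.001818 = 0.01207, so d_i = 82.8 cm.
The image is real, inverted and reduced, in front of the mirror.

82.8 cm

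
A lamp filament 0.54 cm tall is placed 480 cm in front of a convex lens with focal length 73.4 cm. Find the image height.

0.0975 cm

1/d_i = 1/f − 1/d_o = 1/(73.40) − 1/(480) = 0.01154, so d_i = 86.65 cm.
m = −d_i/d_o = -0.1805.
|h_i| = |m|·h_o = 0.1805 × 0.54 = 0.0975 cm. The image is real, inverted and reduced, on the far side of the lens.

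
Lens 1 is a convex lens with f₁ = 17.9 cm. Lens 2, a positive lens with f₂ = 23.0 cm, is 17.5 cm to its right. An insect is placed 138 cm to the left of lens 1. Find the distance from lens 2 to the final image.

Lens 1: 1/d_i1 = 1/f₁ − 1/d_o1 = 1/(17.9) − 1/(138) = 0.04862, so d_i1 = 20.57 cm.
The intermediate image is 20.57 cm to the right of lens 1, which lies 3.070 cm to the right of lens 2 — a virtual object — so d_o2 = −3.070 cm.
Lens 2: 1/d_i2 = 1/f₂ − 1/d_o2 = 1/(23.0) − 1/(-3.070) = 0.3692, so d_i2 = 2.71 cm.
The final image is real, 2.71 cm to the right of lens 2 (overall magnification ≈ -0.13).

2.71 cm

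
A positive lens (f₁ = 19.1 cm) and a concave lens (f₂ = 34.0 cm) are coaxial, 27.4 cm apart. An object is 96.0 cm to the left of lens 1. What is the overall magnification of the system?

Lens 1: 1/d_i1 = 1/(19.1) − 1/(96.0) = 0.04194, so d_i1 = 23.84 cm; m₁ = −d_i1/d_o1 = -0.2483.
d_o2 = 27.4 − (23.84) = 3.560 cm.
f₂ = −34.0 cm (diverging).
Lens 2: 1/d_i2 = 1/(-34.0) − 1/(3.560) = -0.3103, so d_i2 = -3.223 cm; m₂ = −d_i2/d_o2 = +0.9052.
m = m₁·m₂ = (-0.2483)(+0.9052) = -0.225.

m = -0.225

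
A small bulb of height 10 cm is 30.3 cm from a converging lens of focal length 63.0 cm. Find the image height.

1/d_i = 1/f − 1/d_o = 1/(63.00) − 1/(30.3) = -0.01713, so d_i = -58.38 cm.
m = −d_i/d_o = +1.927.
|h_i| = |m|·h_o = 1.927 × 10 = 19.3 cm. The image is virtual, upright and enlarged, on the same side as the object.

19.3 cm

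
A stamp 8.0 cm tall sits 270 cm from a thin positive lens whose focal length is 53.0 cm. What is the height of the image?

1.95 cm

1/d_i = 1/f − 1/d_o = 1/(53.00) − 1/(270) = 0.01516, so d_i = 65.94 cm.
m = −d_i/d_o = -0.2442.
|h_i| = |m|·h_o = 0.2442 × 8.0 = 1.95 cm. The image is real, inverted and reduced, on the far side of the lens.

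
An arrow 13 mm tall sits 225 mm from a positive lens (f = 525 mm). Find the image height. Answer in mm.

22.8 mm

1/d_i = 1/f − 1/d_o = 1/(525.0) − 1/(225) = -0.002540, so d_i = -393.8 mm.
m = −d_i/d_o = +1.750.
|h_i| = |m|·h_o = 1.750 × 13 = 22.8 mm. The image is virtual, upright and enlarged, on the same side as the object.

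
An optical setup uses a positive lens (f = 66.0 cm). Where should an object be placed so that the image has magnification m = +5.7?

54.4 cm

m = −d_i/d_o ⇒ d_i = −m·d_o.
1/f = 1/d_o + 1/d_i = 1/d_o − 1/(m·d_o) = (1 − 1/m)/d_o, so d_o = f(1 − 1/m) = (66.00)(1 − 1/(+5.7)) = 54.4 cm.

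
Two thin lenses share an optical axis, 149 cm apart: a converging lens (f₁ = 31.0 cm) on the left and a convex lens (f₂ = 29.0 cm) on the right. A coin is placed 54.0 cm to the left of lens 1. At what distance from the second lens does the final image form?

46.8 cm

Lens 1: 1/d_i1 = 1/f₁ − 1/d_o1 = 1/(31.0) − 1/(54.0) = 0.01374, so d_i1 = 72.78 cm.
The intermediate image is 72.78 cm to the right of lens 1, which is 149 − (72.78) = 76.22 cm to the left of lens 2, so d_o2 = +76.22 cm.
Lens 2: 1/d_i2 = 1/f₂ − 1/d_o2 = 1/(29.0) − 1/(76.22) = 0.02136, so d_i2 = 46.8 cm.
The final image is real, 46.8 cm to the right of lens 2 (overall magnification ≈ 0.83).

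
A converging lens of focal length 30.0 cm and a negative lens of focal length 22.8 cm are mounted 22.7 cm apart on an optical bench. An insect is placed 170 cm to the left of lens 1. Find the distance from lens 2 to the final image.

Lens 1: 1/d_i1 = 1/f₁ − 1/d_o1 = 1/(30.0) − 1/(170) = 0.02745, so d_i1 = 36.43 cm.
The intermediate image is 36.43 cm to the right of lens 1, which lies 13.73 cm to the right of lens 2 — a virtual object — so d_o2 = −13.73 cm.
Lens 2 is diverging, so f₂ = −22.8 cm.
Lens 2: 1/d_i2 = 1/f₂ − 1/d_o2 = 1/(-22.8) − 1/(-13.73) = 0.02897, so d_i2 = 34.5 cm.
The final image is real, 34.5 cm to the right of lens 2 (overall magnification ≈ -0.54).

34.5 cm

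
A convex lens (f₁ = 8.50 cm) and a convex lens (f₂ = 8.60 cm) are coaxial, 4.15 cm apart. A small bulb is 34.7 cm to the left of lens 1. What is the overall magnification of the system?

m = -0.178

Lens 1: 1/d_i1 = 1/(8.50) − 1/(34.7) = 0.08883, so d_i1 = 11.26 cm; m₁ = −d_i1/d_o1 = -0.3245.
d_o2 = 4.15 − (11.26) = -7.110 cm (virtual object).
Lens 2: 1/d_i2 = 1/(8.60) − 1/(-7.110) = 0.2569, so d_i2 = 3.892 cm; m₂ = −d_i2/d_o2 = +0.5474.
m = m₁·m₂ = (-0.3245)(+0.5474) = -0.178.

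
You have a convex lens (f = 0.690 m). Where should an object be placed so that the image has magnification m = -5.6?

m = −d_i/d_o ⇒ d_i = −m·d_o.
1/f = 1/d_o + 1/d_i = 1/d_o − 1/(m·d_o) = (1 − 1/m)/d_o, so d_o = f(1 − 1/m) = (0.6900)(1 − 1/(-5.6)) = 0.813 m.

0.813 m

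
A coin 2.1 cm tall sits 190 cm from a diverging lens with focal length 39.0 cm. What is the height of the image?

For a diverging lens, f = -39.0 cm.
1/d_i = 1/f − 1/d_o = 1/(-39.00) − 1/(190) = -0.03090, so d_i = -32.36 cm.
m = −d_i/d_o = +0.1703.
|h_i| = |m|·h_o = 0.1703 × 2.1 = 0.358 cm. The image is virtual, upright and reduced, on the same side as the object.

0.358 cm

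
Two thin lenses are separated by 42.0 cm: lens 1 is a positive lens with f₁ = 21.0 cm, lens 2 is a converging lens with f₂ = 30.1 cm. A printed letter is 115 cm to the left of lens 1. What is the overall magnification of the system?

Lens 1: 1/d_i1 = 1/(21.0) − 1/(115) = 0.03892, so d_i1 = 25.69 cm; m₁ = −d_i1/d_o1 = -0.2234.
d_o2 = 42.0 − (25.69) = 16.31 cm.
Lens 2: 1/d_i2 = 1/(30.1) − 1/(16.31) = -0.02809, so d_i2 = -35.60 cm; m₂ = −d_i2/d_o2 = +2.183.
m = m₁·m₂ = (-0.2234)(+2.183) = -0.488.

m = -0.488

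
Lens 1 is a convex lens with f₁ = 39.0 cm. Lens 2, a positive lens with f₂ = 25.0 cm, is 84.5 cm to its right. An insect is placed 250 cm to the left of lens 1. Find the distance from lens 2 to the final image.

72.0 cm

Lens 1: 1/d_i1 = 1/f₁ − 1/d_o1 = 1/(39.0) − 1/(250) = 0.02164, so d_i1 = 46.21 cm.
The intermediate image is 46.21 cm to the right of lens 1, which is 84.5 − (46.21) = 38.29 cm to the left of lens 2, so d_o2 = +38.29 cm.
Lens 2: 1/d_i2 = 1/f₂ − 1/d_o2 = 1/(25.0) − 1/(38.29) = 0.01388, so d_i2 = 72.0 cm.
The final image is real, 72.0 cm to the right of lens 2 (overall magnification ≈ 0.35).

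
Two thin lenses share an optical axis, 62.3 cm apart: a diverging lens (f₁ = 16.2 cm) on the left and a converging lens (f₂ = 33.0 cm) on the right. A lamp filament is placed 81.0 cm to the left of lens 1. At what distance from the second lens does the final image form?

Lens 1 is diverging, so f₁ = −16.2 cm.
Lens 1: 1/d_i1 = 1/f₁ − 1/d_o1 = 1/(-16.2) − 1/(81.0) = -0.07407, so d_i1 = -13.50 cm.
The intermediate image is 13.50 cm to the left of lens 1 (virtual), which is 62.3 − (-13.50) = 75.80 cm to the left of lens 2, so d_o2 = +75.80 cm.
Lens 2: 1/d_i2 = 1/f₂ − 1/d_o2 = 1/(33.0) − 1/(75.80) = 0.01711, so d_i2 = 58.4 cm.
The final image is real, 58.4 cm to the right of lens 2 (overall magnification ≈ -0.13).

58.4 cm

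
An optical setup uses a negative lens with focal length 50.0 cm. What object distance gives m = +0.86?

8.14 cm

For a negative lens, f = -50.0 cm.
m = −d_i/d_o ⇒ d_i = −m·d_o.
1/f = 1/d_o + 1/d_i = 1/d_o − 1/(m·d_o) = (1 − 1/m)/d_o, so d_o = f(1 − 1/m) = (-50.00)(1 − 1/(+0.86)) = 8.14 cm.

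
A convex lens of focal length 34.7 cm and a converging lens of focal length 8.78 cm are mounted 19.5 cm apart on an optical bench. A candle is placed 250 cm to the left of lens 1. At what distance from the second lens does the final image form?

Lens 1: 1/d_i1 = 1/f₁ − 1/d_o1 = 1/(34.7) − 1/(250) = 0.02482, so d_i1 = 40.29 cm.
The intermediate image is 40.29 cm to the right of lens 1, which lies 20.79 cm to the right of lens 2 — a virtual object — so d_o2 = −20.79 cm.
Lens 2: 1/d_i2 = 1/f₂ − 1/d_o2 = 1/(8.78) − 1/(-20.79) = 0.1620, so d_i2 = 6.17 cm.
The final image is real, 6.17 cm to the right of lens 2 (overall magnification ≈ -0.048).

6.17 cm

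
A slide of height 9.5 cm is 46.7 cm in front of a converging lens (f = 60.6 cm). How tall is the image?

1/d_i = 1/f − 1/d_o = 1/(60.60) − 1/(46.7) = -0.004912, so d_i = -203.6 cm.
m = −d_i/d_o = +4.360.
|h_i| = |m|·h_o = 4.360 × 9.5 = 41.4 cm. The image is virtual, upright and enlarged, on the same side as the object.

41.4 cm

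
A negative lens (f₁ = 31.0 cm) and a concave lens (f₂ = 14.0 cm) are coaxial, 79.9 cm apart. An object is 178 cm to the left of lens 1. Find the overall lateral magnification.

m = +0.0173

f₁ = −31.0 cm (diverging).
Lens 1: 1/d_i1 = 1/(-31.0) − 1/(178) = -0.03788, so d_i1 = -26.40 cm; m₁ = −d_i1/d_o1 = +0.1483.
d_o2 = 79.9 − (-26.40) = 106.3 cm.
f₂ = −14.0 cm (diverging).
Lens 2: 1/d_i2 = 1/(-14.0) − 1/(106.3) = -0.08084, so d_i2 = -12.37 cm; m₂ = −d_i2/d_o2 = +0.1164.
m = m₁·m₂ = (+0.1483)(+0.1164) = +0.0173.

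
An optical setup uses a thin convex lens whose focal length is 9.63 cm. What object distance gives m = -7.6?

m = −d_i/d_o ⇒ d_i = −m·d_o.
1/f = 1/d_o + 1/d_i = 1/d_o − 1/(m·d_o) = (1 − 1/m)/d_o, so d_o = f(1 − 1/m) = (9.630)(1 − 1/(-7.6)) = 10.9 cm.

10.9 cm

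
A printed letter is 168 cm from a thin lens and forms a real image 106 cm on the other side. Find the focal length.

f = 65.0 cm (converging)

Real image ⇒ d_i = +106 cm.
1/f = 1/d_o + 1/d_i = 1/(168) + 1/(106) = 0.01539, so f = 65.0 cm.
Since f is positive, the thin lens is converging.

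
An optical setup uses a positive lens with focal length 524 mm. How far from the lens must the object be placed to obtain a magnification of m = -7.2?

597 mm

m = −d_i/d_o ⇒ d_i = −m·d_o.
1/f = 1/d_o + 1/d_i = 1/d_o − 1/(m·d_o) = (1 − 1/m)/d_o, so d_o = f(1 − 1/m) = (524.0)(1 − 1/(-7.2)) = 597 mm.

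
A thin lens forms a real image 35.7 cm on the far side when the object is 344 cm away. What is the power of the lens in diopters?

d_i = +35.7 cm.
1/f = 1/d_o + 1/d_i = 1/(344) + 1/(35.7) = 0.03092 cm⁻¹.
f = 32.34 cm = 0.3234 m, so P = 1/f = +3.09 D.

P = +3.09 D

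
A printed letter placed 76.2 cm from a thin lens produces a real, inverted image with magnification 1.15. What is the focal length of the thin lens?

m = −d_i/d_o ⇒ d_i = −m·d_o = −(-1.15)·(76.2) = 87.63 cm.
1/f = 1/d_o + 1/d_i = 1/(76.2) + 1/(87.63) = 0.02453, so f = 40.8 cm.
Since f is positive, the thin lens is converging.

f = 40.8 cm (converging)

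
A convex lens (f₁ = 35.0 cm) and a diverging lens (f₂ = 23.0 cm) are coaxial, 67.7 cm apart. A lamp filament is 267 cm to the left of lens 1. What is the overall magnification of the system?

m = -0.0688

Lens 1: 1/d_i1 = 1/(35.0) − 1/(267) = 0.02483, so d_i1 = 40.28 cm; m₁ = −d_i1/d_o1 = -0.1509.
d_o2 = 67.7 − (40.28) = 27.42 cm.
f₂ = −23.0 cm (diverging).
Lens 2: 1/d_i2 = 1/(-23.0) − 1/(27.42) = -0.07995, so d_i2 = -12.51 cm; m₂ = −d_i2/d_o2 = +0.4562.
m = m₁·m₂ = (-0.1509)(+0.4562) = -0.0688.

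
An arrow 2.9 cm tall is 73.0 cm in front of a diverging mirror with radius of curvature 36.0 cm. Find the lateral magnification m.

m = +0.198

f = R/2 = 36.0/2 = 18.00 cm; for a diverging mirror, f = -18.00 cm.
1/d_i = 1/f − 1/d_o = 1/(-18.00) − 1/(73.0) = -0.06925, so d_i = -14.44 cm.
m = −d_i/d_o = −(-14.44)/(73.0) = +0.198.
The image is virtual, upright and reduced, behind the mirror.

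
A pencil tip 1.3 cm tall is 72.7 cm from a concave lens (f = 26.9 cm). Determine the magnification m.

For a concave lens, f = -26.9 cm.
1/d_i = 1/f − 1/d_o = 1/(-26.90) − 1/(72.7) = -0.05093, so d_i = -19.63 cm.
m = −d_i/d_o = −(-19.63)/(72.7) = +0.270.
The image is virtual, upright and reduced, on the same side as the object.

m = +0.270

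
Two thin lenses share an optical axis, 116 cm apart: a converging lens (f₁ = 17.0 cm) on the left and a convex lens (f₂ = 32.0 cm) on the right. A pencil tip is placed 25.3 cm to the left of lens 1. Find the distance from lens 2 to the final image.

Lens 1: 1/d_i1 = 1/f₁ − 1/d_o1 = 1/(17.0) − 1/(25.3) = 0.01930, so d_i1 = 51.82 cm.
The intermediate image is 51.82 cm to the right of lens 1, which is 116 − (51.82) = 64.18 cm to the left of lens 2, so d_o2 = +64.18 cm.
Lens 2: 1/d_i2 = 1/f₂ − 1/d_o2 = 1/(32.0) − 1/(64.18) = 0.01567, so d_i2 = 63.8 cm.
The final image is real, 63.8 cm to the right of lens 2 (overall magnification ≈ 2.0).

63.8 cm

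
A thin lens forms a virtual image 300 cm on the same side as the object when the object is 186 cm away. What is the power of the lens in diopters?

Virtual image ⇒ d_i = −300 cm.
1/f = 1/d_o + 1/d_i = 1/(186) + 1/(-300) = 0.002043 cm⁻¹.
f = 489.5 cm = 4.895 m, so P = 1/f = +0.204 D.

P = +0.204 D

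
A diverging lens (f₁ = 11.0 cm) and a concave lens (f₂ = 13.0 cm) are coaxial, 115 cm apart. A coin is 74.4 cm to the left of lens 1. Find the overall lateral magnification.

m = +0.0122

f₁ = −11.0 cm (diverging).
Lens 1: 1/d_i1 = 1/(-11.0) − 1/(74.4) = -0.1043, so d_i1 = -9.583 cm; m₁ = −d_i1/d_o1 = +0.1288.
d_o2 = 115 − (-9.583) = 124.6 cm.
f₂ = −13.0 cm (diverging).
Lens 2: 1/d_i2 = 1/(-13.0) − 1/(124.6) = -0.08495, so d_i2 = -11.77 cm; m₂ = −d_i2/d_o2 = +0.09448.
m = m₁·m₂ = (+0.1288)(+0.09448) = +0.0122.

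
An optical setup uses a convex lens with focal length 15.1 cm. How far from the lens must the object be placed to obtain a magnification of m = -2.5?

m = −d_i/d_o ⇒ d_i = −m·d_o.
1/f = 1/d_o + 1/d_i = 1/d_o − 1/(m·d_o) = (1 − 1/m)/d_o, so d_o = f(1 − 1/m) = (15.10)(1 − 1/(-2.5)) = 21.1 cm.

21.1 cm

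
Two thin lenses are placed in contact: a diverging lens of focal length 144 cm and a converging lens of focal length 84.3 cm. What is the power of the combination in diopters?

P = +0.492 D

P₁ = 1/f₁ = 1/(-1.44 m) = -0.6944 D; P₂ = 1/f₂ = 1/(0.843 m) = +1.186 D.
For thin lenses in contact, P = P₁ + P₂ = (-0.6944) + (+1.186) = +0.492 D.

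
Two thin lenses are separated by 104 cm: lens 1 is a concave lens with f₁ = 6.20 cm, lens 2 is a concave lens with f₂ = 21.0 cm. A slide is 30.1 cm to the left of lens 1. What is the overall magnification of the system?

m = +0.0276

f₁ = −6.20 cm (diverging).
Lens 1: 1/d_i1 = 1/(-6.20) − 1/(30.1) = -0.1945, so d_i1 = -5.141 cm; m₁ = −d_i1/d_o1 = +0.1708.
d_o2 = 104 − (-5.141) = 109.1 cm.
f₂ = −21.0 cm (diverging).
Lens 2: 1/d_i2 = 1/(-21.0) − 1/(109.1) = -0.05678, so d_i2 = -17.61 cm; m₂ = −d_i2/d_o2 = +0.1614.
m = m₁·m₂ = (+0.1708)(+0.1614) = +0.0276.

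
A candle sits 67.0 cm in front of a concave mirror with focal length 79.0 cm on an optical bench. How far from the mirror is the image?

Mirror equation: 1/q = 1/f − 1/p = 1/(79.00) − 1/(67.0) = 0.01266 − 0.01493 = -0.002267, so q = -441 cm.
The image is virtual, upright and enlarged, behind the mirror.

441 cm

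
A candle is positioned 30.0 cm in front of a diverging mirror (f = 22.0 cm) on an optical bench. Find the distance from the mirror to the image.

12.7 cm

For a diverging mirror, f = -22.0 cm.
Mirror equation: 1/d_i = 1/f − 1/d_o = 1/(-22.00) − 1/(30.0) = -0.04545 − 0.03333 = -0.07879, so d_i = -12.7 cm.
The image is virtual, upright and reduced, behind the mirror.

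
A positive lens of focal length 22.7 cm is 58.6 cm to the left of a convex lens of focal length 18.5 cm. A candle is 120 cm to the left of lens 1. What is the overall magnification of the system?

Lens 1: 1/d_i1 = 1/(22.7) − 1/(120) = 0.03572, so d_i1 = 28.00 cm; m₁ = −d_i1/d_o1 = -0.2333.
d_o2 = 58.6 − (28.00) = 30.60 cm.
Lens 2: 1/d_i2 = 1/(18.5) − 1/(30.60) = 0.02137, so d_i2 = 46.79 cm; m₂ = −d_i2/d_o2 = -1.529.
m = m₁·m₂ = (-0.2333)(-1.529) = +0.357.

m = +0.357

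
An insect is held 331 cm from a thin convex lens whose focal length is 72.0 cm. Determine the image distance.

92.0 cm

Lens equation: 1/d_i = 1/f − 1/d_o = 1/(72.00) − 1/(331) = 0.01389 − 0.003021 = 0.01087, so d_i = 92.0 cm.
The image is real, inverted and reduced, on the far side of the lens.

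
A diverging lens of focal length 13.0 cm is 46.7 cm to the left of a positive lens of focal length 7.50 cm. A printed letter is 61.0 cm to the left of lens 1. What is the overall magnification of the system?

m = -0.0264

f₁ = −13.0 cm (diverging).
Lens 1: 1/d_i1 = 1/(-13.0) − 1/(61.0) = -0.09332, so d_i1 = -10.72 cm; m₁ = −d_i1/d_o1 = +0.1757.
d_o2 = 46.7 − (-10.72) = 57.42 cm.
Lens 2: 1/d_i2 = 1/(7.50) − 1/(57.42) = 0.1159, so d_i2 = 8.627 cm; m₂ = −d_i2/d_o2 = -0.1502.
m = m₁·m₂ = (+0.1757)(-0.1502) = -0.0264.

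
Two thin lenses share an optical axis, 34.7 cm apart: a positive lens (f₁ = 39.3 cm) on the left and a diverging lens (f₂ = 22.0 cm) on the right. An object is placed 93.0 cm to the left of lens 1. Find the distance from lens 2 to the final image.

Lens 1: 1/d_i1 = 1/f₁ − 1/d_o1 = 1/(39.3) − 1/(93.0) = 0.01469, so d_i1 = 68.06 cm.
The intermediate image is 68.06 cm to the right of lens 1, which lies 33.36 cm to the right of lens 2 — a virtual object — so d_o2 = −33.36 cm.
Lens 2 is diverging, so f₂ = −22.0 cm.
Lens 2: 1/d_i2 = 1/f₂ − 1/d_o2 = 1/(-22.0) − 1/(-33.36) = -0.01548, so d_i2 = -64.6 cm.
The final image is virtual, 64.6 cm to the left of lens 2 (overall magnification ≈ 1.4).

64.6 cm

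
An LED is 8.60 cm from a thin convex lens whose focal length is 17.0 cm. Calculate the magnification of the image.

m = +2.02

1/d_i = 1/f − 1/d_o = 1/(17.00) − 1/(8.60) = -0.05746, so d_i = -17.40 cm.
m = −d_i/d_o = −(-17.40)/(8.60) = +2.02.
The image is virtual, upright and enlarged, on the same side as the object.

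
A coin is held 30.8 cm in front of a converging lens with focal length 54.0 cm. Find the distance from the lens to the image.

Lens equation: 1/s_i = 1/f − 1/s_o = 1/(54.00) − 1/(30.8) = 0.01852 − 0.03247 = -0.01395, so s_i = -71.7 cm.
The image is virtual, upright and enlarged, on the same side as the object.

71.7 cm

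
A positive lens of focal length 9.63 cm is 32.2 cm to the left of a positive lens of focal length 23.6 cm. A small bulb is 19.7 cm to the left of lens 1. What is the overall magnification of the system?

Lens 1: 1/d_i1 = 1/(9.63) − 1/(19.7) = 0.05308, so d_i1 = 18.84 cm; m₁ = −d_i1/d_o1 = -0.9563.
d_o2 = 32.2 − (18.84) = 13.36 cm.
Lens 2: 1/d_i2 = 1/(23.6) − 1/(13.36) = -0.03248, so d_i2 = -30.79 cm; m₂ = −d_i2/d_o2 = +2.305.
m = m₁·m₂ = (-0.9563)(+2.305) = -2.20.

m = -2.20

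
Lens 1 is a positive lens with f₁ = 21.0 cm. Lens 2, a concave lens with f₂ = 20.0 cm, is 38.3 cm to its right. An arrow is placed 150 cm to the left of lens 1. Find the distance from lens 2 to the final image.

Lens 1: 1/d_i1 = 1/f₁ − 1/d_o1 = 1/(21.0) − 1/(150) = 0.04095, so d_i1 = 24.42 cm.
The intermediate image is 24.42 cm to the right of lens 1, which is 38.3 − (24.42) = 13.88 cm to the left of lens 2, so d_o2 = +13.88 cm.
Lens 2 is diverging, so f₂ = −20.0 cm.
Lens 2: 1/d_i2 = 1/f₂ − 1/d_o2 = 1/(-20.0) − 1/(13.88) = -0.1220, so d_i2 = -8.19 cm.
The final image is virtual, 8.19 cm to the left of lens 2 (overall magnification ≈ -0.096).

8.19 cm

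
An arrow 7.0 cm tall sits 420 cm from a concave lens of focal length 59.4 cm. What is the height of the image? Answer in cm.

For a concave lens, f = -59.4 cm.
1/d_i = 1/f − 1/d_o = 1/(-59.40) − 1/(420) = -0.01922, so d_i = -52.04 cm.
m = −d_i/d_o = +0.1239.
|h_i| = |m|·h_o = 0.1239 × 7.0 = 0.867 cm. The image is virtual, upright and reduced, on the same side as the object.

0.867 cm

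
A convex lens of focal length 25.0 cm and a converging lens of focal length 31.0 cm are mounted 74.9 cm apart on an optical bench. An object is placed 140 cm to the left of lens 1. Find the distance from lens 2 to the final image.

Lens 1: 1/d_i1 = 1/f₁ − 1/d_o1 = 1/(25.0) − 1/(140) = 0.03286, so d_i1 = 30.43 cm.
The intermediate image is 30.43 cm to the right of lens 1, which is 74.9 − (30.43) = 44.47 cm to the left of lens 2, so d_o2 = +44.47 cm.
Lens 2: 1/d_i2 = 1/f₂ − 1/d_o2 = 1/(31.0) − 1/(44.47) = 0.009771, so d_i2 = 102 cm.
The final image is real, 102 cm to the right of lens 2 (overall magnification ≈ 0.50).

102 cm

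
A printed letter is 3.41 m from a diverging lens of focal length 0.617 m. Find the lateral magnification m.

For a diverging lens, f = -0.617 m.
1/d_i = 1/f − 1/d_o = 1/(-0.6170) − 1/(3.41) = -1.914, so d_i = -0.5225 m.
m = −d_i/d_o = −(-0.5225)/(3.41) = +0.153.
The image is virtual, upright and reduced, on the same side as the object.

m = +0.153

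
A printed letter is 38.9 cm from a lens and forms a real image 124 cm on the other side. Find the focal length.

Real image ⇒ d_i = +124 cm.
1/f = 1/d_o + 1/d_i = 1/(38.9) + 1/(124) = 0.03377, so f = 29.6 cm.
Since f is positive, the lens is converging.

f = 29.6 cm (converging)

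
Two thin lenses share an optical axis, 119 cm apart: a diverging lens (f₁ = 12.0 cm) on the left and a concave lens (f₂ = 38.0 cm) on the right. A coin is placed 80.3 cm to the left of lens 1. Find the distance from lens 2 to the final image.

29.4 cm

Lens 1 is diverging, so f₁ = −12.0 cm.
Lens 1: 1/d_i1 = 1/f₁ − 1/d_o1 = 1/(-12.0) − 1/(80.3) = -0.09579, so d_i1 = -10.44 cm.
The intermediate image is 10.44 cm to the left of lens 1 (virtual), which is 119 − (-10.44) = 129.4 cm to the left of lens 2, so d_o2 = +129.4 cm.
Lens 2 is diverging, so f₂ = −38.0 cm.
Lens 2: 1/d_i2 = 1/f₂ − 1/d_o2 = 1/(-38.0) − 1/(129.4) = -0.03404, so d_i2 = -29.4 cm.
The final image is virtual, 29.4 cm to the left of lens 2 (overall magnification ≈ 0.030).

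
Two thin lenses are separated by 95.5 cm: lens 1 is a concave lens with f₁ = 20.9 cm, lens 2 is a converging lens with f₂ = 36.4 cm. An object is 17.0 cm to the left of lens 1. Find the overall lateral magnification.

f₁ = −20.9 cm (diverging).
Lens 1: 1/d_i1 = 1/(-20.9) − 1/(17.0) = -0.1067, so d_i1 = -9.375 cm; m₁ = −d_i1/d_o1 = +0.5515.
d_o2 = 95.5 − (-9.375) = 104.9 cm.
Lens 2: 1/d_i2 = 1/(36.4) − 1/(104.9) = 0.01794, so d_i2 = 55.74 cm; m₂ = −d_i2/d_o2 = -0.5314.
m = m₁·m₂ = (+0.5515)(-0.5314) = -0.293.

m = -0.293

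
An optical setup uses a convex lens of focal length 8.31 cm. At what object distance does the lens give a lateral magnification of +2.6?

m = −d_i/d_o ⇒ d_i = −m·d_o.
1/f = 1/d_o + 1/d_i = 1/d_o − 1/(m·d_o) = (1 − 1/m)/d_o, so d_o = f(1 − 1/m) = (8.310)(1 − 1/(+2.6)) = 5.11 cm.

5.11 cm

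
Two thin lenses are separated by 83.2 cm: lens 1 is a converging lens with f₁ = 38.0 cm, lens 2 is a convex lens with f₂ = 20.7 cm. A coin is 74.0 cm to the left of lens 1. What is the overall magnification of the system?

Lens 1: 1/d_i1 = 1/(38.0) − 1/(74.0) = 0.01280, so d_i1 = 78.11 cm; m₁ = −d_i1/d_o1 = -1.056.
d_o2 = 83.2 − (78.11) = 5.090 cm.
Lens 2: 1/d_i2 = 1/(20.7) − 1/(5.090) = -0.1482, so d_i2 = -6.750 cm; m₂ = −d_i2/d_o2 = +1.326.
m = m₁·m₂ = (-1.056)(+1.326) = -1.40.

m = -1.40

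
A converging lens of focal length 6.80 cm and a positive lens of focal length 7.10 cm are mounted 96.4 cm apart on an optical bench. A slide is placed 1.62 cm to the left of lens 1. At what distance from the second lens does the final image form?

7.65 cm

Lens 1: 1/d_i1 = 1/f₁ − 1/d_o1 = 1/(6.80) − 1/(1.62) = -0.4702, so d_i1 = -2.127 cm.
The intermediate image is 2.127 cm to the left of lens 1 (virtual), which is 96.4 − (-2.127) = 98.53 cm to the left of lens 2, so d_o2 = +98.53 cm.
Lens 2: 1/d_i2 = 1/f₂ − 1/d_o2 = 1/(7.10) − 1/(98.53) = 0.1307, so d_i2 = 7.65 cm.
The final image is real, 7.65 cm to the right of lens 2 (overall magnification ≈ -0.10).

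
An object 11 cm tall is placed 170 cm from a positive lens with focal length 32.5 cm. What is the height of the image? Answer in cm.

2.60 cm

1/d_i = 1/f − 1/d_o = 1/(32.50) − 1/(170) = 0.02489, so d_i = 40.18 cm.
m = −d_i/d_o = -0.2364.
|h_i| = |m|·h_o = 0.2364 × 11 = 2.60 cm. The image is real, inverted and reduced, on the far side of the lens.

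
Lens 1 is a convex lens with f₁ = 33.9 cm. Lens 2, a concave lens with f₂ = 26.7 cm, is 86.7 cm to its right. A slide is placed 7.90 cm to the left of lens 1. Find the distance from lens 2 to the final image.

Lens 1: 1/d_i1 = 1/f₁ − 1/d_o1 = 1/(33.9) − 1/(7.90) = -0.09708, so d_i1 = -10.30 cm.
The intermediate image is 10.30 cm to the left of lens 1 (virtual), which is 86.7 − (-10.30) = 97.00 cm to the left of lens 2, so d_o2 = +97.00 cm.
Lens 2 is diverging, so f₂ = −26.7 cm.
Lens 2: 1/d_i2 = 1/f₂ − 1/d_o2 = 1/(-26.7) − 1/(97.00) = -0.04776, so d_i2 = -20.9 cm.
The final image is virtual, 20.9 cm to the left of lens 2 (overall magnification ≈ 0.28).

20.9 cm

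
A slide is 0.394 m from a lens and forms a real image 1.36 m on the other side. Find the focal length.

Real image ⇒ d_i = +1.36 m.
1/f = 1/d_o + 1/d_i = 1/(0.394) + 1/(1.36) = 3.273, so f = 0.305 m.
Since f is positive, the lens is converging.

f = 0.305 m (converging)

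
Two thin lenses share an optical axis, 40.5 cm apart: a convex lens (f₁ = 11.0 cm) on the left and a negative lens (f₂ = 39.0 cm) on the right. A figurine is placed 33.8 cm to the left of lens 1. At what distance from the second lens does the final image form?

Lens 1: 1/d_i1 = 1/f₁ − 1/d_o1 = 1/(11.0) − 1/(33.8) = 0.06132, so d_i1 = 16.31 cm.
The intermediate image is 16.31 cm to the right of lens 1, which is 40.5 − (16.31) = 24.19 cm to the left of lens 2, so d_o2 = +24.19 cm.
Lens 2 is diverging, so f₂ = −39.0 cm.
Lens 2: 1/d_i2 = 1/f₂ − 1/d_o2 = 1/(-39.0) − 1/(24.19) = -0.06698, so d_i2 = -14.9 cm.
The final image is virtual, 14.9 cm to the left of lens 2 (overall magnification ≈ -0.30).

14.9 cm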